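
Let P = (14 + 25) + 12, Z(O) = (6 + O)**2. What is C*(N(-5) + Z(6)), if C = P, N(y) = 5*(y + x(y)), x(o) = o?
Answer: 4794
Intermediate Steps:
N(y) = 10*y (N(y) = 5*(y + y) = 5*(2*y) = 10*y)
P = 51 (P = 39 + 12 = 51)
C = 51
C*(N(-5) + Z(6)) = 51*(10*(-5) + (6 + 6)**2) = 51*(-50 + 12**2) = 51*(-50 + 144) = 51*94 = 4794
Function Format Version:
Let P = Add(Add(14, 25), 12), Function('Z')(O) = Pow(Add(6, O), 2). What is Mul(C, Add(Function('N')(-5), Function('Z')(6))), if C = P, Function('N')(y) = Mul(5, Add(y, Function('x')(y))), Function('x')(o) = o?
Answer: 4794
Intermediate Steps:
Function('N')(y) = Mul(10, y) (Function('N')(y) = Mul(5, Add(y, y)) = Mul(5, Mul(2, y)) = Mul(10, y))
P = 51 (P = Add(39, 12) = 51)
C = 51
Mul(C, Add(Function('N')(-5), Function('Z')(6))) = Mul(51, Add(Mul(10, -5), Pow(Add(6, 6), 2))) = Mul(51, Add(-50, Pow(12, 2))) = Mul(51, Add(-50, 144)) = Mul(51, 94) = 4794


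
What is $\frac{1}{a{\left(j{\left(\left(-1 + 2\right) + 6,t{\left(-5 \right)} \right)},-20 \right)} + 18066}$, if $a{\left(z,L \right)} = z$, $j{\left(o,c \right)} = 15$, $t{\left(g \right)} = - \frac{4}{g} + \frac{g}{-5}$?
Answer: $\frac{1}{18081} \approx 5.5307 \cdot 10^{-5}$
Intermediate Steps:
$t{\left(g \right)} = - \frac{4}{g} - \frac{g}{5}$ ($t{\left(g \right)} = - \frac{4}{g} + g \left(- \frac{1}{5}\right) = - \frac{4}{g} - \frac{g}{5}$)
$\frac{1}{a{\left(j{\left(\left(-1 + 2\right) + 6,t{\left(-5 \right)} \right)},-20 \right)} + 18066} = \frac{1}{15 + 18066} = \frac{1}{18081}$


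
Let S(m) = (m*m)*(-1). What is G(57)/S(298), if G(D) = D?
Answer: -57/88804 ≈ -0.00064186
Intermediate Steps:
S(m) = -m**2 (S(m) = m**2*(-1) = -m**2)
G(57)/S(298) = 57/((-1*298**2)) = 57/((-1*88804)) = 57/(-88804) = 57*(-1/88804) = -57/88804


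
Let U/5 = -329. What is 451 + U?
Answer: -1194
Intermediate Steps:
U = -1645 (U = 5*(-329) = -1645)
451 + U = 451 - 1645 = -1194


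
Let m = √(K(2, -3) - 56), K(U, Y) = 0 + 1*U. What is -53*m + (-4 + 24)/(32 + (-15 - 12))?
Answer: 4 - 159*I*√6 ≈ 4.0 - 389.47*I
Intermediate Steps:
K(U, Y) = U (K(U, Y) = 0 + U = U)
m = 3*I*√6 (m = √(2 - 56) = √(-54) = 3*I*√6 ≈ 7.3485*I)
-53*m + (-4 + 24)/(32 + (-15 - 12)) = -159*I*√6 + (-4 + 24)/(32 + (-15 - 12)) = -159*I*√6 + 20/(32 - 27) = -159*I*√6 + 20/5 = -159*I*√6 + 20*(⅕) = -159*I*√6 + 4 = 4 - 159*I*√6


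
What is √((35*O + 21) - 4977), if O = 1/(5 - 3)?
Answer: I*√19754/2 ≈ 70.274*I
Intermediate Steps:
O = ½ (O = 1/2 = ½ ≈ 0.50000)
√((35*O + 21) - 4977) = √((35*(½) + 21) - 4977) = √((35/2 + 21) - 4977) = √(77/2 - 4977) = √(-9877/2) = I*√19754/2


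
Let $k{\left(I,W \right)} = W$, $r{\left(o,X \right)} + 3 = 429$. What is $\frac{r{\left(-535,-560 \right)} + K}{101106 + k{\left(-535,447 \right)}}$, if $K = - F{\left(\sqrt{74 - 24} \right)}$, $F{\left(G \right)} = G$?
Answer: $\frac{142}{33851} - \frac{5 \sqrt{2}}{101553} \approx 0.0041252$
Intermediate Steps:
$r{\left(o,X \right)} = 426$ ($r{\left(o,X \right)} = -3 + 429 = 426$)
$K = - 5 \sqrt{2}$ ($K = - \sqrt{74 - 24} = - \sqrt{50} = - 5 \sqrt{2} \approx -7.0711$)
$\frac{r{\left(-535,-560 \right)} + K}{101106 + k{\left(-535,447 \right)}} = \frac{426 - 5 \sqrt{2}}{101106 + 447} = \frac{426 - 5 \sqrt{2}}{101553} = \left(426 - 5 \sqrt{2}\right) \frac{1}{101553} = \frac{142}{33851} - \frac{5 \sqrt{2}}{101553}$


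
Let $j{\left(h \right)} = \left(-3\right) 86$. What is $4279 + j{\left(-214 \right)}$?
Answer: $4021$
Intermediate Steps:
$j{\left(h \right)} = -258$
$4279 + j{\left(-214 \right)} = 4279 - 258 = 4021$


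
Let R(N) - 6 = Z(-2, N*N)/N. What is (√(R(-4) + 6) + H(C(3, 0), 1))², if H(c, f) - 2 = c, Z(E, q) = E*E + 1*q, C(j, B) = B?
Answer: (2 + √7)² ≈ 21.583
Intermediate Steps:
Z(E, q) = q + E² (Z(E, q) = E² + q = q + E²)
H(c, f) = 2 + c
R(N) = 6 + (4 + N²)/N (R(N) = 6 + (N*N + (-2)²)/N = 6 + (N² + 4)/N = 6 + (4 + N²)/N)
(√(R(-4) + 6) + H(C(3, 0), 1))² = (√((6 - 4 + 4/(-4)) + 6) + (2 + 0))² = (√((6 - 4 + 4*(-¼)) + 6) + 2)² = (√((6 - 4 - 1) + 6) + 2)² = (√(1 + 6) + 2)² = (√7 + 2)² = (2 + √7)²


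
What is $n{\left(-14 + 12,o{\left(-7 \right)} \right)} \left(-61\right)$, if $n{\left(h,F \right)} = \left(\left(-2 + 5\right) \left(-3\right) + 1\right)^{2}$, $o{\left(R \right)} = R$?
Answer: $-3904$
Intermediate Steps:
$n{\left(h,F \right)} = 64$ ($n{\left(h,F \right)} = \left(3 \left(-3\right) + 1\right)^{2} = \left(-9 + 1\right)^{2} = \left(-8\right)^{2} = 64$)
$n{\left(-14 + 12,o{\left(-7 \right)} \right)} \left(-61\right) = 64 \left(-61\right) = -3904$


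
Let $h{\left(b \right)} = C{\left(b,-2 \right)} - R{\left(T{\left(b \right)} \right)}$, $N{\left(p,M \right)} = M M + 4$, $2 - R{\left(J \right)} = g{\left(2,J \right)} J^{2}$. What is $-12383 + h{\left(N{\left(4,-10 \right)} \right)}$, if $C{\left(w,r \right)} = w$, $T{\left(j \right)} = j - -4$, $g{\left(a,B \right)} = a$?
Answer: $11047$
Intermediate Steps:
$T{\left(j \right)} = 4 + j$ ($T{\left(j \right)} = j + 4 = 4 + j$)
$R{\left(J \right)} = 2 - 2 J^{2}$
$N{\left(p,M \right)} = 4 + M^{2}$ ($N{\left(p,M \right)} = M^{2} + 4 = 4 + M^{2}$)
$h{\left(b \right)} = -2 + b + 2 \left(4 + b\right)^{2}$ ($h{\left(b \right)} = b - \left(2 - 2 \left(4 + b\right)^{2}\right) = b + \left(-2 + 2 \left(4 + b\right)^{2}\right) = -2 + b + 2 \left(4 + b\right)^{2}$)
$-12383 + h{\left(N{\left(4,-10 \right)} \right)} = -12383 + \left(-2 + \left(4 + \left(-10\right)^{2}\right) + 2 \left(4 + \left(4 + \left(-10\right)^{2}\right)\right)^{2}\right) = -12383 + \left(-2 + \left(4 + 100\right) + 2 \left(4 + \left(4 + 100\right)\right)^{2}\right) = -12383 + \left(-2 + 104 + 2 \left(4 + 104\right)^{2}\right) = -12383 + \left(-2 + 104 + 2 \cdot 108^{2}\right) = -12383 + \left(-2 + 104 + 2 \cdot 11664\right) = -12383 + \left(-2 + 104 + 23328\right) = -12383 + 23430 = 11047$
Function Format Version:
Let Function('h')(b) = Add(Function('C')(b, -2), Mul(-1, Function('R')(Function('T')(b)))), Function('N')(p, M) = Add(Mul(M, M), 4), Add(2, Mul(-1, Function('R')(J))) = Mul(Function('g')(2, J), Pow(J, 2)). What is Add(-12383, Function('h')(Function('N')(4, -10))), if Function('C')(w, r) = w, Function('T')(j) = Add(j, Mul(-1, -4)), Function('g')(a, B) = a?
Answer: 11047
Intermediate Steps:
Function('T')(j) = Add(4, j) (Function('T')(j) = Add(j, 4) = Add(4, j))
Function('R')(J) = Add(2, Mul(-2, Pow(J, 2))) (Function('R')(J) = Add(2, Mul(-1, Mul(2, Pow(J, 2)))) = Add(2, Mul(-2, Pow(J, 2))))
Function('N')(p, M) = Add(4, Pow(M, 2)) (Function('N')(p, M) = Add(Pow(M, 2), 4) = Add(4, Pow(M, 2)))
Function('h')(b) = Add(-2, b, Mul(2, Pow(Add(4, b), 2))) (Function('h')(b) = Add(b, Mul(-1, Add(2, Mul(-2, Pow(Add(4, b), 2))))) = Add(b, Add(-2, Mul(2, Pow(Add(4, b), 2)))) = Add(-2, b, Mul(2, Pow(Add(4, b), 2))))
Add(-12383, Function('h')(Function('N')(4, -10))) = Add(-12383, Add(-2, Add(4, Pow(-10, 2)), Mul(2, Pow(Add(4, Add(4, Pow(-10, 2))), 2)))) = Add(-12383, Add(-2, Add(4, 100), Mul(2, Pow(Add(4, Add(4, 100)), 2)))) = Add(-12383, Add(-2, 104, Mul(2, Pow(Add(4, 104), 2)))) = Add(-12383, Add(-2, 104, Mul(2, Pow(108, 2)))) = Add(-12383, Add(-2, 104, Mul(2, 11664))) = Add(-12383, Add(-2, 104, 23328)) = Add(-12383, 23430) = 11047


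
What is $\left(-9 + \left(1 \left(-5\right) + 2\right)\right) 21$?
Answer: $-252$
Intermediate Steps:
$\left(-9 + \left(1 \left(-5\right) + 2\right)\right) 21 = \left(-9 + \left(-5 + 2\right)\right) 21 = \left(-9 - 3\right) 21 = \left(-12\right) 21 = -252$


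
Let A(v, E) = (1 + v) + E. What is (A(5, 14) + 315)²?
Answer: 112225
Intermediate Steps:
A(v, E) = 1 + E + v
(A(5, 14) + 315)² = ((1 + 14 + 5) + 315)² = (20 + 315)² = 335² = 112225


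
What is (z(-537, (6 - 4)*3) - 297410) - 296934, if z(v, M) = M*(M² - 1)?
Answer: -594134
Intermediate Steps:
z(v, M) = M*(-1 + M²)
(z(-537, (6 - 4)*3) - 297410) - 296934 = ((((6 - 4)*3)³ - (6 - 4)*3) - 297410) - 296934 = (((2*3)³ - 2*3) - 297410) - 296934 = ((6³ - 1*6) - 297410) - 296934 = ((216 - 6) - 297410) - 296934 = (210 - 297410) - 296934 = -297200 - 296934 = -594134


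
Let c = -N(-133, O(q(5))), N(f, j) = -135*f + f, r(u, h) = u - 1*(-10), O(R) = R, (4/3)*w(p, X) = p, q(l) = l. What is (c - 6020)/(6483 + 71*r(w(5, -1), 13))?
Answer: -95368/29837 ≈ -3.1963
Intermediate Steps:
w(p, X) = 3*p/4
r(u, h) = 10 + u (r(u, h) = u + 10 = 10 + u)
N(f, j) = -134*f
c = -17822 (c = -(-134)*(-133) = -1*17822 = -17822)
(c - 6020)/(6483 + 71*r(w(5, -1), 13)) = (-17822 - 6020)/(6483 + 71*(10 + (¾)*5)) = -23842/(6483 + 71*(10 + 15/4)) = -23842/(6483 + 71*(55/4)) = -23842/(6483 + 3905/4) = -23842/29837/4 = -23842*4/29837 = -95368/29837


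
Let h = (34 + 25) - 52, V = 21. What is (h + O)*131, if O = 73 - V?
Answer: 7729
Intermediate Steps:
O = 52 (O = 73 - 1*21 = 73 - 21 = 52)
h = 7 (h = 59 - 52 = 7)
(h + O)*131 = (7 + 52)*131 = 59*131 = 7729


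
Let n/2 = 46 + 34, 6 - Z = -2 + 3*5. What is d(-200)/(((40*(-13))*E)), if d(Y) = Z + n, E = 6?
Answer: -51/1040 ≈ -0.049038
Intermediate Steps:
Z = -7 (Z = 6 - (-2 + 3*5) = 6 - (-2 + 15) = 6 - 1*13 = 6 - 13 = -7)
n = 160 (n = 2*(46 + 34) = 2*80 = 160)
d(Y) = 153 (d(Y) = -7 + 160 = 153)
d(-200)/(((40*(-13))*E)) = 153/(((40*(-13))*6)) = 153/((-520*6)) = 153/(-3120) = 153*(-1/3120) = -51/1040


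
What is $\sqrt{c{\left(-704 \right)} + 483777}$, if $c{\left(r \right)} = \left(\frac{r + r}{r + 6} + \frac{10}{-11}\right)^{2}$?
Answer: $\frac{3 \sqrt{792209478237}}{3839} \approx 695.54$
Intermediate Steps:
$c{\left(r \right)} = \left(- \frac{10}{11} + \frac{2 r}{6 + r}\right)^{2}$ ($c{\left(r \right)} = \left(\frac{2 r}{6 + r} + 10 \left(- \frac{1}{11}\right)\right)^{2} = \left(\frac{2 r}{6 + r} - \frac{10}{11}\right)^{2} = \left(- \frac{10}{11} + \frac{2 r}{6 + r}\right)^{2}$)
$\sqrt{c{\left(-704 \right)} + 483777} = \sqrt{\frac{144 \left(-5 - 704\right)^{2}}{121 \left(6 - 704\right)^{2}} + 483777} = \sqrt{\frac{144 \left(-709\right)^{2}}{121 \cdot 487204} + 483777} = \sqrt{\frac{144}{121} \cdot 502681 \cdot \frac{1}{487204} + 483777} = \sqrt{\frac{18096516}{14737921} + 483777} = \sqrt{\frac{7129885304133}{14737921}} = \frac{3 \sqrt{792209478237}}{3839}$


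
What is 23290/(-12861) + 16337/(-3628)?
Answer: -294606277/46659708 ≈ -6.3139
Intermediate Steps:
23290/(-12861) + 16337/(-3628) = 23290*(-1/12861) + 16337*(-1/3628) = -23290/12861 - 16337/3628 = -294606277/46659708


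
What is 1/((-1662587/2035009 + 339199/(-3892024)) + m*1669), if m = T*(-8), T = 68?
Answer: -7920303868216/7191136173994086055 ≈ -1.1014e-6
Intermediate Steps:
m = -544 (m = 68*(-8) = -544)
1/((-1662587/2035009 + 339199/(-3892024)) + m*1669) = 1/((-1662587/2035009 + 339199/(-3892024)) - 544*1669) = 1/((-1662587*1/2035009 + 339199*(-1/3892024)) - 907936) = 1/((-1662587/2035009 - 339199/3892024) - 907936) = 1/(-7161101523879/7920303868216 - 907936) = 1/(-7191136173994086055/7920303868216) = -7920303868216/7191136173994086055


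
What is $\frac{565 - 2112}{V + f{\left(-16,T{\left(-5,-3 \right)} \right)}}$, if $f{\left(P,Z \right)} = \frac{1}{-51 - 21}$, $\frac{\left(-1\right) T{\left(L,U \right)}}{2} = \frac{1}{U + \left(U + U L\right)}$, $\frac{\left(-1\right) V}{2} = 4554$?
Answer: $\frac{111384}{655777} \approx 0.16985$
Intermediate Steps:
$V = -9108$ ($V = \left(-2\right) 4554 = -9108$)
$T{\left(L,U \right)} = - \frac{2}{2 U + L U}$ ($T{\left(L,U \right)} = - \frac{2}{U + \left(U + U L\right)} = - \frac{2}{U + \left(U + L U\right)} = - \frac{2}{2 U + L U}$)
$f{\left(P,Z \right)} = - \frac{1}{72}$ ($f{\left(P,Z \right)} = \frac{1}{-72} = - \frac{1}{72}$)
$\frac{565 - 2112}{V + f{\left(-16,T{\left(-5,-3 \right)} \right)}} = \frac{565 - 2112}{-9108 - \frac{1}{72}} = - \frac{1547}{- \frac{655777}{72}} = \left(-1547\right) \left(- \frac{72}{655777}\right) = \frac{111384}{655777}$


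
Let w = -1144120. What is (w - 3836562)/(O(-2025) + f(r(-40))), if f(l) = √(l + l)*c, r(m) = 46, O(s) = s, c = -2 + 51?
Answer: 10085881050/3879733 + 488106836*√23/3879733 ≈ 3203.0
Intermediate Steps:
c = 49
f(l) = 49*√2*√l (f(l) = √(l + l)*49 = √(2*l)*49 = (√2*√l)*49 = 49*√2*√l)
(w - 3836562)/(O(-2025) + f(r(-40))) = (-1144120 - 3836562)/(-2025 + 49*√2*√46) = -4980682/(-2025 + 98*√23)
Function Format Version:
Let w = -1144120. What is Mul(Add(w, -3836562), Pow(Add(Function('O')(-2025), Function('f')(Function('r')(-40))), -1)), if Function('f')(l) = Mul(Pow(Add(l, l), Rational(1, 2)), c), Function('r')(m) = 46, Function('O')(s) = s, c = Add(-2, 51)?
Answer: Add(Rational(10085881050, 3879733), Mul(Rational(488106836, 3879733), Pow(23, Rational(1, 2)))) ≈ 3203.0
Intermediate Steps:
c = 49
Function('f')(l) = Mul(49, Pow(2, Rational(1, 2)), Pow(l, Rational(1, 2))) (Function('f')(l) = Mul(Pow(Add(l, l), Rational(1, 2)), 49) = Mul(Pow(Mul(2, l), Rational(1, 2)), 49) = Mul(Mul(Pow(2, Rational(1, 2)), Pow(l, Rational(1, 2))), 49) = Mul(49, Pow(2, Rational(1, 2)), Pow(l, Rational(1, 2))))
Mul(Add(w, -3836562), Pow(Add(Function('O')(-2025), Function('f')(Function('r')(-40))), -1)) = Mul(Add(-1144120, -3836562), Pow(Add(-2025, Mul(49, Pow(2, Rational(1, 2)), Pow(46, Rational(1, 2)))), -1)) = Mul(-4980682, Pow(Add(-2025, Mul(98, Pow(23, Rational(1, 2)))), -1))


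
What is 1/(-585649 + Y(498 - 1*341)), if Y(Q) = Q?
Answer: -1/585492 ≈ -1.7080e-6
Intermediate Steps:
1/(-585649 + Y(498 - 1*341)) = 1/(-585649 + (498 - 1*341)) = 1/(-585649 + (498 - 341)) = 1/(-585649 + 157) = 1/(-585492) = -1/585492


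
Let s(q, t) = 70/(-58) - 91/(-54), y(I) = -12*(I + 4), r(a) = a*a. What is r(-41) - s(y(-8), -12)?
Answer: 2631697/1566 ≈ 1680.5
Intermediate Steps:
r(a) = a²
y(I) = -48 - 12*I (y(I) = -12*(4 + I) = -48 - 12*I)
s(q, t) = 749/1566 (s(q, t) = 70*(-1/58) - 91*(-1/54) = -35/29 + 91/54 = 749/1566)
r(-41) - s(y(-8), -12) = (-41)² - 1*749/1566 = 1681 - 749/1566 = 2631697/1566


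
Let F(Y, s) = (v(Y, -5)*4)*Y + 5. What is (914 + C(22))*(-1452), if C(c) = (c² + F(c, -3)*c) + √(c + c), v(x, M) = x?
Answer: -64033200 - 2904*√11 ≈ -6.4043e+7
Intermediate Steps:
F(Y, s) = 5 + 4*Y² (F(Y, s) = (Y*4)*Y + 5 = (4*Y)*Y + 5 = 4*Y² + 5 = 5 + 4*Y²)
C(c) = c² + c*(5 + 4*c²) + √2*√c (C(c) = (c² + (5 + 4*c²)*c) + √(c + c) = (c² + c*(5 + 4*c²)) + √(2*c) = (c² + c*(5 + 4*c²)) + √2*√c = c² + c*(5 + 4*c²) + √2*√c)
(914 + C(22))*(-1452) = (914 + (22² + 22*(5 + 4*22²) + √2*√22))*(-1452) = (914 + (484 + 22*(5 + 4*484) + 2*√11))*(-1452) = (914 + (484 + 22*(5 + 1936) + 2*√11))*(-1452) = (914 + (484 + 22*1941 + 2*√11))*(-1452) = (914 + (484 + 42702 + 2*√11))*(-1452) = (914 + (43186 + 2*√11))*(-1452) = (44100 + 2*√11)*(-1452) = -64033200 - 2904*√11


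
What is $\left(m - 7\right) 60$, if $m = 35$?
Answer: $1680$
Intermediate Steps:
$\left(m - 7\right) 60 = \left(35 - 7\right) 60 = 28 \cdot 60 = 1680$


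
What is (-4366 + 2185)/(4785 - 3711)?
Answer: -727/358 ≈ -2.0307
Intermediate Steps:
(-4366 + 2185)/(4785 - 3711) = -2181/1074 = -2181*1/1074 = -727/358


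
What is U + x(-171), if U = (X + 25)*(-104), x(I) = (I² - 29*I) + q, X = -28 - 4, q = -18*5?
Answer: 34838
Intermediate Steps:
q = -90
X = -32
x(I) = -90 + I² - 29*I (x(I) = (I² - 29*I) - 90 = -90 + I² - 29*I)
U = 728 (U = (-32 + 25)*(-104) = -7*(-104) = 728)
U + x(-171) = 728 + (-90 + (-171)² - 29*(-171)) = 728 + (-90 + 29241 + 4959) = 728 + 34110 = 34838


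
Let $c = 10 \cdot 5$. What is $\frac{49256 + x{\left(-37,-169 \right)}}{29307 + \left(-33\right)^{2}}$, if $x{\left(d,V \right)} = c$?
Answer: $\frac{24653}{15198} \approx 1.6221$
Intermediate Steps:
$c = 50$
$x{\left(d,V \right)} = 50$
$\frac{49256 + x{\left(-37,-169 \right)}}{29307 + \left(-33\right)^{2}} = \frac{49256 + 50}{29307 + \left(-33\right)^{2}} = \frac{49306}{29307 + 1089} = \frac{49306}{30396} = 49306 \cdot \frac{1}{30396} = \frac{24653}{15198}$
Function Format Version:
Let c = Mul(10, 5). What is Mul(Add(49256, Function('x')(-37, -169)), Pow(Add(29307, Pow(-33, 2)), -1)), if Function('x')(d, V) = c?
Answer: Rational(24653, 15198) ≈ 1.6221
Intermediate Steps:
c = 50
Function('x')(d, V) = 50
Mul(Add(49256, Function('x')(-37, -169)), Pow(Add(29307, Pow(-33, 2)), -1)) = Mul(Add(49256, 50), Pow(Add(29307, Pow(-33, 2)), -1)) = Mul(49306, Pow(Add(29307, 1089), -1)) = Mul(49306, Pow(30396, -1)) = Mul(49306, Rational(1, 30396)) = Rational(24653, 15198)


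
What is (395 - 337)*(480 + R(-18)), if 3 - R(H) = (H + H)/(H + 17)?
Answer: 25926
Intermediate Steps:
R(H) = 3 - 2*H/(17 + H) (R(H) = 3 - (H + H)/(H + 17) = 3 - 2*H/(17 + H))
(395 - 337)*(480 + R(-18)) = (395 - 337)*(480 + (51 - 18)/(17 - 18)) = 58*(480 + 33/(-1)) = 58*(480 - 1*33) = 58*(480 - 33) = 58*447 = 25926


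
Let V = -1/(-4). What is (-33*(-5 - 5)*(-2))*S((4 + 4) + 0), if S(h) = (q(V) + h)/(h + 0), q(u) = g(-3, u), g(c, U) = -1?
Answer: -1155/2 ≈ -577.50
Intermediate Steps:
V = ¼ (V = -1*(-¼) = ¼ ≈ 0.25000)
q(u) = -1
S(h) = (-1 + h)/h (S(h) = (-1 + h)/(h + 0) = (-1 + h)/h)
(-33*(-5 - 5)*(-2))*S((4 + 4) + 0) = (-33*(-5 - 5)*(-2))*((-1 + ((4 + 4) + 0))/((4 + 4) + 0)) = (-(-330)*(-2))*((-1 + (8 + 0))/(8 + 0)) = (-33*20)*((-1 + 8)/8) = -165*7/2 = -660*7/8 = -1155/2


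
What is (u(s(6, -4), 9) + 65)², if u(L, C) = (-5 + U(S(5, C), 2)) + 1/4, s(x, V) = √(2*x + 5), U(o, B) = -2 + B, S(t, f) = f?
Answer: 58081/16 ≈ 3630.1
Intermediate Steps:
s(x, V) = √(5 + 2*x)
u(L, C) = -19/4 (u(L, C) = (-5 + (-2 + 2)) + 1/4 = (-5 + 0) + ¼ = -5 + ¼ = -19/4)
(u(s(6, -4), 9) + 65)² = (-19/4 + 65)² = (241/4)² = 58081/16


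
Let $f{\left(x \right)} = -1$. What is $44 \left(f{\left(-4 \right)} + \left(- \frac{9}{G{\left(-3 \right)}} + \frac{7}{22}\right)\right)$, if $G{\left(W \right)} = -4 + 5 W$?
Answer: $- \frac{174}{19} \approx -9.1579$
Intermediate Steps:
$44 \left(f{\left(-4 \right)} + \left(- \frac{9}{G{\left(-3 \right)}} + \frac{7}{22}\right)\right) = 44 \left(-1 - \left(- \frac{7}{22} + \frac{9}{-4 + 5 \left(-3\right)}\right)\right) = 44 \left(-1 - \left(- \frac{7}{22} + \frac{9}{-4 - 15}\right)\right) = 44 \left(-1 - \left(- \frac{7}{22} + \frac{9}{-19}\right)\right) = 44 \left(-1 + \left(\left(-9\right) \left(- \frac{1}{19}\right) + \frac{7}{22}\right)\right) = 44 \left(-1 + \left(\frac{9}{19} + \frac{7}{22}\right)\right) = 44 \left(-1 + \frac{331}{418}\right) = 44 \left(- \frac{87}{418}\right) = - \frac{174}{19}$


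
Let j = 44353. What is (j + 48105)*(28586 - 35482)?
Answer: -637590368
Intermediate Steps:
(j + 48105)*(28586 - 35482) = (44353 + 48105)*(28586 - 35482) = 92458*(-6896) = -637590368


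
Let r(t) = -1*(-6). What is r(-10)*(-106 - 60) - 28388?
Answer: -29384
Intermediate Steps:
r(t) = 6
r(-10)*(-106 - 60) - 28388 = 6*(-106 - 60) - 28388 = 6*(-166) - 28388 = -996 - 28388 = -29384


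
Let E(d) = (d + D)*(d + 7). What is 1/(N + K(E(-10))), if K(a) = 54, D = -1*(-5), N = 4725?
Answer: 1/4779 ≈ 0.00020925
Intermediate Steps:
D = 5
E(d) = (5 + d)*(7 + d) (E(d) = (d + 5)*(d + 7) = (5 + d)*(7 + d))
1/(N + K(E(-10))) = 1/(4725 + 54) = 1/4779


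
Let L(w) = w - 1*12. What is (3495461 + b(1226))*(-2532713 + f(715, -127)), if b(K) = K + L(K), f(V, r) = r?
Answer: -8859623568840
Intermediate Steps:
L(w) = -12 + w (L(w) = w - 12 = -12 + w)
b(K) = -12 + 2*K (b(K) = K + (-12 + K) = -12 + 2*K)
(3495461 + b(1226))*(-2532713 + f(715, -127)) = (3495461 + (-12 + 2*1226))*(-2532713 - 127) = (3495461 + (-12 + 2452))*(-2532840) = (3495461 + 2440)*(-2532840) = 3497901*(-2532840) = -8859623568840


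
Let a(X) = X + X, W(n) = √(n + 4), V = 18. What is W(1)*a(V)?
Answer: 36*√5 ≈ 80.498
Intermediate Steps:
W(n) = √(4 + n)
a(X) = 2*X
W(1)*a(V) = √(4 + 1)*(2*18) = √5*36 = 36*√5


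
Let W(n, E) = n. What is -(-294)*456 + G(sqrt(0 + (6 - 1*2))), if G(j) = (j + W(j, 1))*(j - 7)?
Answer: 134044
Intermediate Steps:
G(j) = 2*j*(-7 + j) (G(j) = (j + j)*(j - 7) = (2*j)*(-7 + j) = 2*j*(-7 + j))
-(-294)*456 + G(sqrt(0 + (6 - 1*2))) = -(-294)*456 + 2*sqrt(0 + (6 - 1*2))*(-7 + sqrt(0 + (6 - 1*2))) = -294*(-456) + 2*sqrt(0 + (6 - 2))*(-7 + sqrt(0 + (6 - 2))) = 134064 + 2*sqrt(0 + 4)*(-7 + sqrt(0 + 4)) = 134064 + 2*sqrt(4)*(-7 + sqrt(4)) = 134064 + 2*2*(-7 + 2) = 134064 + 2*2*(-5) = 134064 - 20 = 134044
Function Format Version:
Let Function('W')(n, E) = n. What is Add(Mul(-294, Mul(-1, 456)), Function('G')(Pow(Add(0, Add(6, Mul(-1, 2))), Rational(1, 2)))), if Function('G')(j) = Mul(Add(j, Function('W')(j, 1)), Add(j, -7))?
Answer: 134044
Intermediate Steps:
Function('G')(j) = Mul(2, j, Add(-7, j)) (Function('G')(j) = Mul(Add(j, j), Add(j, -7)) = Mul(Mul(2, j), Add(-7, j)) = Mul(2, j, Add(-7, j)))
Add(Mul(-294, Mul(-1, 456)), Function('G')(Pow(Add(0, Add(6, Mul(-1, 2))), Rational(1, 2)))) = Add(Mul(-294, Mul(-1, 456)), Mul(2, Pow(Add(0, Add(6, Mul(-1, 2))), Rational(1, 2)), Add(-7, Pow(Add(0, Add(6, Mul(-1, 2))), Rational(1, 2))))) = Add(Mul(-294, -456), Mul(2, Pow(Add(0, Add(6, -2)), Rational(1, 2)), Add(-7, Pow(Add(0, Add(6, -2)), Rational(1, 2))))) = Add(134064, Mul(2, Pow(Add(0, 4), Rational(1, 2)), Add(-7, Pow(Add(0, 4), Rational(1, 2))))) = Add(134064, Mul(2, Pow(4, Rational(1, 2)), Add(-7, Pow(4, Rational(1, 2))))) = Add(134064, Mul(2, 2, Add(-7, 2))) = Add(134064, Mul(2, 2, -5)) = Add(134064, -20) = 134044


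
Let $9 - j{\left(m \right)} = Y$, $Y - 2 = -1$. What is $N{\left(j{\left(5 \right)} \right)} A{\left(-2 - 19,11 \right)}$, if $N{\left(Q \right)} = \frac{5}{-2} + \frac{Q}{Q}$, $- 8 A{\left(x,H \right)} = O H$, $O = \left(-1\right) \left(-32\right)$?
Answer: $66$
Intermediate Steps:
$Y = 1$ ($Y = 2 - 1 = 1$)
$O = 32$
$A{\left(x,H \right)} = - 4 H$ ($A{\left(x,H \right)} = - \frac{32 H}{8} = - 4 H$)
$j{\left(m \right)} = 8$ ($j{\left(m \right)} = 9 - 1 = 8$)
$N{\left(Q \right)} = - \frac{3}{2}$ ($N{\left(Q \right)} = 5 \left(- \frac{1}{2}\right) + 1 = - \frac{5}{2} + 1 = - \frac{3}{2}$)
$N{\left(j{\left(5 \right)} \right)} A{\left(-2 - 19,11 \right)} = - \frac{3 \left(\left(-4\right) 11\right)}{2} = \left(- \frac{3}{2}\right) \left(-44\right) = 66$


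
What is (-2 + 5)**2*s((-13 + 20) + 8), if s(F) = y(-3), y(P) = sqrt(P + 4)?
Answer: 9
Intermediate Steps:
y(P) = sqrt(4 + P)
s(F) = 1 (s(F) = sqrt(4 - 3) = sqrt(1) = 1)
(-2 + 5)**2*s((-13 + 20) + 8) = (-2 + 5)**2*1 = 3**2*1 = 9*1 = 9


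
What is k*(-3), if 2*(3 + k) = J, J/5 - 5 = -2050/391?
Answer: 8463/782 ≈ 10.822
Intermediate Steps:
J = -475/391 (J = 25 + 5*(-2050/391) = 25 - 10250/391 = -475/391 ≈ -1.2148)
k = -2821/782 (k = -3 + (½)*(-475/391) = -3 - 475/782 = -2821/782 ≈ -3.6074)
k*(-3) = -2821/782*(-3) = 8463/782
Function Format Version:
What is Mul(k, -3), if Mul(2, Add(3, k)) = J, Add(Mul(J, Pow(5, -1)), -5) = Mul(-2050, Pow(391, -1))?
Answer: Rational(8463, 782) ≈ 10.822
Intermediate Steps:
J = Rational(-475, 391) (J = Add(25, Mul(5, Mul(-2050, Pow(391, -1)))) = Add(25, Mul(5, Mul(-2050, Rational(1, 391)))) = Add(25, Mul(5, Rational(-2050, 391))) = Add(25, Rational(-10250, 391)) = Rational(-475, 391) ≈ -1.2148)
k = Rational(-2821, 782) (k = Add(-3, Mul(Rational(1, 2), Rational(-475, 391))) = Add(-3, Rational(-475, 782)) = Rational(-2821, 782) ≈ -3.6074)
Mul(k, -3) = Mul(Rational(-2821, 782), -3) = Rational(8463, 782)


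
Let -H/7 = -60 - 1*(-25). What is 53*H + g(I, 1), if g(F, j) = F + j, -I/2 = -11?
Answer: 13008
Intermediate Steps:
I = 22 (I = -2*(-11) = 22)
H = 245 (H = -7*(-60 - 1*(-25)) = -7*(-60 + 25) = -7*(-35) = 245)
53*H + g(I, 1) = 53*245 + (22 + 1) = 12985 + 23 = 13008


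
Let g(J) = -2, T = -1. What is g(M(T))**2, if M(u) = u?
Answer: 4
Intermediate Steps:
g(M(T))**2 = (-2)**2 = 4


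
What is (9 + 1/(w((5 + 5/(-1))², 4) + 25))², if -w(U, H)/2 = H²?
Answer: 3844/49 ≈ 78.449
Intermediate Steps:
w(U, H) = -2*H²
(9 + 1/(w((5 + 5/(-1))², 4) + 25))² = (9 + 1/(-2*4² + 25))² = (9 + 1/(-2*16 + 25))² = (9 + 1/(-32 + 25))² = (9 + 1/(-7))² = (9 - ⅐)² = (62/7)² = 3844/49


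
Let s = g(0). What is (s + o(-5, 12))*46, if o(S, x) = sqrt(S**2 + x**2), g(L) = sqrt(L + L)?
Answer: 598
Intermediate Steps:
g(L) = sqrt(2)*sqrt(L) (g(L) = sqrt(2*L) = sqrt(2)*sqrt(L))
s = 0 (s = sqrt(2)*sqrt(0) = sqrt(2)*0 = 0)
(s + o(-5, 12))*46 = (0 + sqrt((-5)**2 + 12**2))*46 = (0 + sqrt(25 + 144))*46 = (0 + sqrt(169))*46 = (0 + 13)*46 = 13*46 = 598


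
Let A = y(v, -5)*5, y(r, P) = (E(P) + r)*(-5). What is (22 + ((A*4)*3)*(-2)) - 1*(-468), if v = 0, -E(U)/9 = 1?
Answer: -4910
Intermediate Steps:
E(U) = -9 (E(U) = -9*1 = -9)
y(r, P) = 45 - 5*r (y(r, P) = (-9 + r)*(-5) = 45 - 5*r)
A = 225 (A = (45 - 5*0)*5 = (45 + 0)*5 = 45*5 = 225)
(22 + ((A*4)*3)*(-2)) - 1*(-468) = (22 + ((225*4)*3)*(-2)) - 1*(-468) = (22 + (900*3)*(-2)) + 468 = (22 + 2700*(-2)) + 468 = (22 - 5400) + 468 = -5378 + 468 = -4910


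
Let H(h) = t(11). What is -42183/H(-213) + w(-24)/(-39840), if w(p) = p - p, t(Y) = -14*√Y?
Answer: 42183*√11/154 ≈ 908.48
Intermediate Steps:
w(p) = 0
H(h) = -14*√11
-42183/H(-213) + w(-24)/(-39840) = -42183*(-√11/154) + 0/(-39840) = -(-42183)*√11/154 + 0*(-1/39840) = 42183*√11/154 + 0 = 42183*√11/154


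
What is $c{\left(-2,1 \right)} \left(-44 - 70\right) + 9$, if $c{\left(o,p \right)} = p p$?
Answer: $-105$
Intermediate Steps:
$c{\left(o,p \right)} = p^{2}$
$c{\left(-2,1 \right)} \left(-44 - 70\right) + 9 = 1^{2} \left(-44 - 70\right) + 9 = 1 \left(-44 - 70\right) + 9 = 1 \left(-114\right) + 9 = -114 + 9 = -105$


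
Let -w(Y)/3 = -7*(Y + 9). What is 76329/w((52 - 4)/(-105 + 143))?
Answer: 161139/455 ≈ 354.15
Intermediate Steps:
w(Y) = 189 + 21*Y (w(Y) = -(-21)*(Y + 9) = -(-21)*(9 + Y) = -3*(-63 - 7*Y) = 189 + 21*Y)
76329/w((52 - 4)/(-105 + 143)) = 76329/(189 + 21*((52 - 4)/(-105 + 143))) = 76329/(189 + 21*(48/38)) = 76329/(189 + 21*(48*(1/38))) = 76329/(189 + 21*(24/19)) = 76329/(189 + 504/19) = 76329/(4095/19) = 76329*(19/4095) = 161139/455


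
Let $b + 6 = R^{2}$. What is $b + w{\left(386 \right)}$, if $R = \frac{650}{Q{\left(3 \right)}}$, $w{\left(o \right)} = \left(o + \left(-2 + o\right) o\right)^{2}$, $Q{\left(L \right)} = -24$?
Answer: $\frac{3180230327161}{144} \approx 2.2085 \cdot 10^{10}$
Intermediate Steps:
$w{\left(o \right)} = \left(o + o \left(-2 + o\right)\right)^{2}$
$R = - \frac{325}{12}$ ($R = \frac{650}{-24} = 650 \left(- \frac{1}{24}\right) = - \frac{325}{12} \approx -27.083$)
$b = \frac{104761}{144}$ ($b = -6 + \left(- \frac{325}{12}\right)^{2} = -6 + \frac{105625}{144} = \frac{104761}{144} \approx 727.51$)
$b + w{\left(386 \right)} = \frac{104761}{144} + 386^{2} \left(-1 + 386\right)^{2} = \frac{104761}{144} + 148996 \cdot 385^{2} = \frac{104761}{144} + 148996 \cdot 148225 = \frac{104761}{144} + 22084932100 = \frac{3180230327161}{144}$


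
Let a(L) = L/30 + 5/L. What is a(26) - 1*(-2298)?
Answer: 896633/390 ≈ 2299.1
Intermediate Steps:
a(L) = 5/L + L/30 (a(L) = L*(1/30) + 5/L = L/30 + 5/L = 5/L + L/30)
a(26) - 1*(-2298) = (5/26 + (1/30)*26) - 1*(-2298) = (5*(1/26) + 13/15) + 2298 = (5/26 + 13/15) + 2298 = 413/390 + 2298 = 896633/390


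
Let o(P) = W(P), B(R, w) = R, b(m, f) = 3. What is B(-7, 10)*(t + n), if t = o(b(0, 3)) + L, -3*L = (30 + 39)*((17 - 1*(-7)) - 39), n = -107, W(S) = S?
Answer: -1687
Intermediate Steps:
L = 345 (L = -(30 + 39)*((17 - 1*(-7)) - 39)/3 = -23*((17 + 7) - 39) = -23*(24 - 39) = -23*(-15) = -⅓*(-1035) = 345)
o(P) = P
t = 348 (t = 3 + 345 = 348)
B(-7, 10)*(t + n) = -7*(348 - 107) = -7*241 = -1687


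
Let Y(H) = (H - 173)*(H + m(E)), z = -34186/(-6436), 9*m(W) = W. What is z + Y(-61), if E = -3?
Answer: 46201829/3218 ≈ 14357.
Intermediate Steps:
m(W) = W/9
z = 17093/3218 (z = -34186*(-1/6436) = 17093/3218 ≈ 5.3117)
Y(H) = (-173 + H)*(-⅓ + H) (Y(H) = (H - 173)*(H + (⅑)*(-3)) = (-173 + H)*(H - ⅓) = (-173 + H)*(-⅓ + H))
z + Y(-61) = 17093/3218 + (173/3 + (-61)² - 520/3*(-61)) = 17093/3218 + (173/3 + 3721 + 31720/3) = 17093/3218 + 14352 = 46201829/3218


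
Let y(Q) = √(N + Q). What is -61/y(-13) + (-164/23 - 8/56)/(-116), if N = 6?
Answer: 1171/18676 + 61*I*√7/7 ≈ 0.062701 + 23.056*I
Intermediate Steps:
y(Q) = √(6 + Q)
-61/y(-13) + (-164/23 - 8/56)/(-116) = -61/√(6 - 13) + (-164/23 - 8/56)/(-116) = -61*(-I*√7/7) + (-164*1/23 - 8*1/56)*(-1/116) = -61*(-I*√7/7) + (-164/23 - ⅐)*(-1/116) = -(-61)*I*√7/7 - 1171/161*(-1/116) = 61*I*√7/7 + 1171/18676 = 1171/18676 + 61*I*√7/7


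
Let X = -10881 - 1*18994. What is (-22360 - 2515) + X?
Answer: -54750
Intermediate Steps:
X = -29875 (X = -10881 - 18994 = -29875)
(-22360 - 2515) + X = (-22360 - 2515) - 29875 = -24875 - 29875 = -54750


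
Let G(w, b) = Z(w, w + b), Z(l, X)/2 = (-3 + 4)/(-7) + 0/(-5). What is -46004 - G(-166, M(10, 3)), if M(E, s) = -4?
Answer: -322026/7 ≈ -46004.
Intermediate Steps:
Z(l, X) = -2/7 (Z(l, X) = 2*((-3 + 4)/(-7) + 0/(-5)) = 2*(1*(-1/7) + 0*(-1/5)) = 2*(-1/7 + 0) = 2*(-1/7) = -2/7)
G(w, b) = -2/7
-46004 - G(-166, M(10, 3)) = -46004 - 1*(-2/7) = -46004 + 2/7 = -322026/7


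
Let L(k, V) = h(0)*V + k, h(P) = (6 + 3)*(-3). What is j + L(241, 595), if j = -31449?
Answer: -47273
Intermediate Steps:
h(P) = -27 (h(P) = 9*(-3) = -27)
L(k, V) = k - 27*V (L(k, V) = -27*V + k = k - 27*V)
j + L(241, 595) = -31449 + (241 - 27*595) = -31449 + (241 - 16065) = -31449 - 15824 = -47273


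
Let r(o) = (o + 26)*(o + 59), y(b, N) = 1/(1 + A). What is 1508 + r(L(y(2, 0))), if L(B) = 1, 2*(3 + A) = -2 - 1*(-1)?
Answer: 3128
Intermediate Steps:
A = -7/2 (A = -3 + (-2 - 1*(-1))/2 = -3 + (-2 + 1)/2 = -3 + (1/2)*(-1) = -3 - 1/2 = -7/2 ≈ -3.5000)
y(b, N) = -2/5 (y(b, N) = 1/(1 - 7/2) = 1/(-5/2) = -2/5)
r(o) = (26 + o)*(59 + o)
1508 + r(L(y(2, 0))) = 1508 + (1534 + 1**2 + 85*1) = 1508 + (1534 + 1 + 85) = 1508 + 1620 = 3128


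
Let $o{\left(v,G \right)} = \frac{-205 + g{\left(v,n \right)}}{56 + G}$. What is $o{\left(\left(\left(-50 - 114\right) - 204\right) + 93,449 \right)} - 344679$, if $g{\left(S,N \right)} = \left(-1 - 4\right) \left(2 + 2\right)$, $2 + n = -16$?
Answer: $- \frac{34812624}{101} \approx -3.4468 \cdot 10^{5}$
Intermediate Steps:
$n = -18$ ($n = -2 - 16 = -18$)
$g{\left(S,N \right)} = -20$ ($g{\left(S,N \right)} = \left(-5\right) 4 = -20$)
$o{\left(v,G \right)} = - \frac{225}{56 + G}$ ($o{\left(v,G \right)} = \frac{-205 - 20}{56 + G} = - \frac{225}{56 + G}$)
$o{\left(\left(\left(-50 - 114\right) - 204\right) + 93,449 \right)} - 344679 = - \frac{225}{56 + 449} - 344679 = - \frac{225}{505} - 344679 = \left(-225\right) \frac{1}{505} - 344679 = - \frac{45}{101} - 344679 = - \frac{34812624}{101}$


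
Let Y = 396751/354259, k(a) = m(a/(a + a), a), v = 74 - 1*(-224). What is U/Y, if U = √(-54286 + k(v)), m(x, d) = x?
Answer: 354259*I*√217142/793502 ≈ 208.04*I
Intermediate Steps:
v = 298 (v = 74 + 224 = 298)
k(a) = ½ (k(a) = a/(a + a) = a/((2*a)) = (1/(2*a))*a = ½)
Y = 396751/354259 (Y = 396751*(1/354259) = 396751/354259 ≈ 1.1199)
U = I*√217142/2 (U = √(-54286 + ½) = √(-108571/2) = I*√217142/2 ≈ 232.99*I)
U/Y = (I*√217142/2)/(396751/354259) = (I*√217142/2)*(354259/396751) = 354259*I*√217142/793502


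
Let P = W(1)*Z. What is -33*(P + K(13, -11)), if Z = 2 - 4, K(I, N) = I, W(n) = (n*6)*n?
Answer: -33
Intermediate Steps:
W(n) = 6*n² (W(n) = (6*n)*n = 6*n²)
Z = -2
P = -12 (P = (6*1²)*(-2) = (6*1)*(-2) = 6*(-2) = -12)
-33*(P + K(13, -11)) = -33*(-12 + 13) = -33*1 = -33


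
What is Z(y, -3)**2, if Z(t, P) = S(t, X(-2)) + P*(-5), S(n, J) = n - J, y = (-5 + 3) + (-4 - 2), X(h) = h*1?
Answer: 81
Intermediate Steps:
X(h) = h
y = -8 (y = -2 - 6 = -8)
Z(t, P) = 2 + t - 5*P (Z(t, P) = (t - 1*(-2)) + P*(-5) = (t + 2) - 5*P = (2 + t) - 5*P = 2 + t - 5*P)
Z(y, -3)**2 = (2 - 8 - 5*(-3))**2 = (2 - 8 + 15)**2 = 9**2 = 81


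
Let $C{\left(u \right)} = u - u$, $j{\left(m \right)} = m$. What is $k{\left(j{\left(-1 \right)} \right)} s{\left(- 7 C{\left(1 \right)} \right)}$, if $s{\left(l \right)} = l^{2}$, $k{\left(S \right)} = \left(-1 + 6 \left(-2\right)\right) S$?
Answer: $0$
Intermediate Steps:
$C{\left(u \right)} = 0$
$k{\left(S \right)} = - 13 S$ ($k{\left(S \right)} = \left(-1 - 12\right) S = - 13 S$)
$k{\left(j{\left(-1 \right)} \right)} s{\left(- 7 C{\left(1 \right)} \right)} = \left(-13\right) \left(-1\right) \left(\left(-7\right) 0\right)^{2} = 13 \cdot 0^{2} = 13 \cdot 0 = 0$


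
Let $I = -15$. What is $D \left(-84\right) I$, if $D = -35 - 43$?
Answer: $-98280$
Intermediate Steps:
$D = -78$
$D \left(-84\right) I = \left(-78\right) \left(-84\right) \left(-15\right) = 6552 \left(-15\right) = -98280$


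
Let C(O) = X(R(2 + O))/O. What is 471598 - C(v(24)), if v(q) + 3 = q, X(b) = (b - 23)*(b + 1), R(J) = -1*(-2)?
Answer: 471601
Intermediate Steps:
R(J) = 2
X(b) = (1 + b)*(-23 + b) (X(b) = (-23 + b)*(1 + b) = (1 + b)*(-23 + b))
v(q) = -3 + q
C(O) = -63/O (C(O) = (-23 + 2² - 22*2)/O = (-23 + 4 - 44)/O = -63/O)
471598 - C(v(24)) = 471598 - (-63)/(-3 + 24) = 471598 - (-63)/21 = 471598 - 1*(-3) = 471598 + 3 = 471601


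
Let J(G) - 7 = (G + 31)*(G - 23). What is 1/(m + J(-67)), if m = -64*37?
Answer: 1/879 ≈ 0.0011377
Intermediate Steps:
J(G) = 7 + (-23 + G)*(31 + G) (J(G) = 7 + (G + 31)*(G - 23) = 7 + (31 + G)*(-23 + G) = 7 + (-23 + G)*(31 + G))
m = -2368
1/(m + J(-67)) = 1/(-2368 + (-706 + (-67)² + 8*(-67))) = 1/(-2368 + (-706 + 4489 - 536)) = 1/(-2368 + 3247) = 1/879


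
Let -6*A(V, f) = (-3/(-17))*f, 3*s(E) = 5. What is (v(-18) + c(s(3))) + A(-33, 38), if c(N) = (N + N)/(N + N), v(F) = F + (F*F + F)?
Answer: 4894/17 ≈ 287.88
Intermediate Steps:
s(E) = 5/3 (s(E) = (⅓)*5 = 5/3)
A(V, f) = -f/34 (A(V, f) = -(-3/(-17))*f/6 = -(-3*(-1/17))*f/6 = -f/34)
v(F) = F² + 2*F (v(F) = F + (F² + F) = F + (F + F²) = F² + 2*F)
c(N) = 1 (c(N) = (2*N)/((2*N)) = (2*N)*(1/(2*N)) = 1)
(v(-18) + c(s(3))) + A(-33, 38) = (-18*(2 - 18) + 1) - 1/34*38 = (-18*(-16) + 1) - 19/17 = (288 + 1) - 19/17 = 289 - 19/17 = 4894/17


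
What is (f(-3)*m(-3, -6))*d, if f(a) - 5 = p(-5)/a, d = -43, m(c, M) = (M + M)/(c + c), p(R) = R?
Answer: -1720/3 ≈ -573.33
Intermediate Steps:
m(c, M) = M/c (m(c, M) = (2*M)/((2*c)) = (2*M)*(1/(2*c)) = M/c)
f(a) = 5 - 5/a
(f(-3)*m(-3, -6))*d = ((5 - 5/(-3))*(-6/(-3)))*(-43) = ((5 - 5*(-1/3))*(-6*(-1/3)))*(-43) = ((5 + 5/3)*2)*(-43) = ((20/3)*2)*(-43) = (40/3)*(-43) = -1720/3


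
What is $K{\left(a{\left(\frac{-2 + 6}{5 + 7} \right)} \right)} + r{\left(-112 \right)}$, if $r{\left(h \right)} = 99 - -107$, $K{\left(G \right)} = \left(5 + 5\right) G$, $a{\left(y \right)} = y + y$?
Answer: $\frac{638}{3} \approx 212.67$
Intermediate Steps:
$a{\left(y \right)} = 2 y$
$K{\left(G \right)} = 10 G$
$r{\left(h \right)} = 206$ ($r{\left(h \right)} = 99 + 107 = 206$)
$K{\left(a{\left(\frac{-2 + 6}{5 + 7} \right)} \right)} + r{\left(-112 \right)} = 10 \cdot 2 \frac{-2 + 6}{5 + 7} + 206 = 10 \cdot 2 \cdot \frac{4}{12} + 206 = 10 \cdot 2 \cdot 4 \cdot \frac{1}{12} + 206 = 10 \cdot 2 \cdot \frac{1}{3} + 206 = 10 \cdot \frac{2}{3} + 206 = \frac{20}{3} + 206 = \frac{638}{3}$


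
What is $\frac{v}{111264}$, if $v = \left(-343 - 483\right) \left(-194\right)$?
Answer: $\frac{40061}{27816} \approx 1.4402$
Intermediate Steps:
$v = 160244$ ($v = \left(-826\right) \left(-194\right) = 160244$)
$\frac{v}{111264} = \frac{160244}{111264} = 160244 \cdot \frac{1}{111264} = \frac{40061}{27816}$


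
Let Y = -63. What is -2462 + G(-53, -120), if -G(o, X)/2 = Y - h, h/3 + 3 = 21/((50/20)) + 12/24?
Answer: -11503/5 ≈ -2300.6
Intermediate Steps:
h = 177/10 (h = -9 + 3*(21/((50/20)) + 12/24) = -9 + 3*(21/((50*(1/20))) + 12*(1/24)) = -9 + 3*(21/(5/2) + ½) = -9 + 3*(21*(⅖) + ½) = -9 + 3*(42/5 + ½) = -9 + 3*(89/10) = -9 + 267/10 = 177/10 ≈ 17.700)
G(o, X) = 807/5 (G(o, X) = -2*(-63 - 1*177/10) = -2*(-63 - 177/10) = -2*(-807/10) = 807/5)
-2462 + G(-53, -120) = -2462 + 807/5 = -11503/5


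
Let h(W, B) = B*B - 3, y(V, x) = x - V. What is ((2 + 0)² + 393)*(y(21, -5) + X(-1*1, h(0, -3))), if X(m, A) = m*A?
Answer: -12704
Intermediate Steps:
h(W, B) = -3 + B² (h(W, B) = B² - 3 = -3 + B²)
X(m, A) = A*m
((2 + 0)² + 393)*(y(21, -5) + X(-1*1, h(0, -3))) = ((2 + 0)² + 393)*((-5 - 1*21) + (-3 + (-3)²)*(-1*1)) = (2² + 393)*((-5 - 21) + (-3 + 9)*(-1)) = (4 + 393)*(-26 + 6*(-1)) = 397*(-26 - 6) = 397*(-32) = -12704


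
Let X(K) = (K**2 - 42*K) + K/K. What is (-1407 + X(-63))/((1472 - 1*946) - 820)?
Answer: -5209/294 ≈ -17.718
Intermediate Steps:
X(K) = 1 + K**2 - 42*K (X(K) = (K**2 - 42*K) + 1 = 1 + K**2 - 42*K)
(-1407 + X(-63))/((1472 - 1*946) - 820) = (-1407 + (1 + (-63)**2 - 42*(-63)))/((1472 - 1*946) - 820) = (-1407 + (1 + 3969 + 2646))/((1472 - 946) - 820) = (-1407 + 6616)/(526 - 820) = 5209/(-294) = 5209*(-1/294) = -5209/294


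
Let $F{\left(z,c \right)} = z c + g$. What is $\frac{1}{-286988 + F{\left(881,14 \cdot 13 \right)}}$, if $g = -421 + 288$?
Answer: $- \frac{1}{126779} \approx -7.8877 \cdot 10^{-6}$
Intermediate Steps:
$g = -133$
$F{\left(z,c \right)} = -133 + c z$ ($F{\left(z,c \right)} = z c - 133 = c z - 133 = -133 + c z$)
$\frac{1}{-286988 + F{\left(881,14 \cdot 13 \right)}} = \frac{1}{-286988 - \left(133 - 14 \cdot 13 \cdot 881\right)} = \frac{1}{-286988 + \left(-133 + 182 \cdot 881\right)} = \frac{1}{-286988 + \left(-133 + 160342\right)} = \frac{1}{-286988 + 160209} = \frac{1}{-126779} = - \frac{1}{126779}$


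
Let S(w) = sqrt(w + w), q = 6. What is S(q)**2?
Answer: 12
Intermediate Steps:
S(w) = sqrt(2)*sqrt(w) (S(w) = sqrt(2*w) = sqrt(2)*sqrt(w))
S(q)**2 = (sqrt(2)*sqrt(6))**2 = (2*sqrt(3))**2 = 12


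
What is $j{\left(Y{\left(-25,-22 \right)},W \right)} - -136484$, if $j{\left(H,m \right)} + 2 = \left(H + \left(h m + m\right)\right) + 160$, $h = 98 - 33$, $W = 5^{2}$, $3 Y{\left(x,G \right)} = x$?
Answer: $\frac{414851}{3} \approx 1.3828 \cdot 10^{5}$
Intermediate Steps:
$Y{\left(x,G \right)} = \frac{x}{3}$
$W = 25$
$h = 65$ ($h = 98 - 33 = 65$)
$j{\left(H,m \right)} = 158 + H + 66 m$ ($j{\left(H,m \right)} = -2 + \left(\left(H + \left(65 m + m\right)\right) + 160\right) = -2 + \left(\left(H + 66 m\right) + 160\right) = -2 + \left(160 + H + 66 m\right) = 158 + H + 66 m$)
$j{\left(Y{\left(-25,-22 \right)},W \right)} - -136484 = \left(158 + \frac{1}{3} \left(-25\right) + 66 \cdot 25\right) - -136484 = \left(158 - \frac{25}{3} + 1650\right) + 136484 = \frac{5399}{3} + 136484 = \frac{414851}{3}$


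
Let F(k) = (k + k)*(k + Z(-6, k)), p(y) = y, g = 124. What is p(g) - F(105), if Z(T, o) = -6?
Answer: -20666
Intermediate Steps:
F(k) = 2*k*(-6 + k) (F(k) = (k + k)*(k - 6) = (2*k)*(-6 + k) = 2*k*(-6 + k))
p(g) - F(105) = 124 - 2*105*(-6 + 105) = 124 - 2*105*99 = 124 - 1*20790 = 124 - 20790 = -20666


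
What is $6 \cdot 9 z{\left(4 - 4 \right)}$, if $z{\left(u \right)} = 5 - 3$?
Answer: $108$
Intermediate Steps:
$z{\left(u \right)} = 2$
$6 \cdot 9 z{\left(4 - 4 \right)} = 6 \cdot 9 \cdot 2 = 54 \cdot 2 = 108$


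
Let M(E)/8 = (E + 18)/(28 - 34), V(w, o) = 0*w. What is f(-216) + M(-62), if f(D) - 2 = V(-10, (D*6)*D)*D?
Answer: 182/3 ≈ 60.667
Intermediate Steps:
V(w, o) = 0
f(D) = 2 (f(D) = 2 + 0*D = 2 + 0 = 2)
M(E) = -24 - 4*E/3 (M(E) = 8*((E + 18)/(28 - 34)) = 8*((18 + E)/(-6)) = 8*((18 + E)*(-⅙)) = 8*(-3 - E/6) = -24 - 4*E/3)
f(-216) + M(-62) = 2 + (-24 - 4/3*(-62)) = 2 + (-24 + 248/3) = 2 + 176/3 = 182/3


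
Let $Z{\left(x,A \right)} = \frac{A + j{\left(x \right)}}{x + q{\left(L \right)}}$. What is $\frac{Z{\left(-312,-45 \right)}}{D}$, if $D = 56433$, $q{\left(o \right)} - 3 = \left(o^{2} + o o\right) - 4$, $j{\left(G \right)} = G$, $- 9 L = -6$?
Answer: $\frac{1071}{52840099} \approx 2.0269 \cdot 10^{-5}$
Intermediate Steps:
$L = \frac{2}{3}$ ($L = \left(- \frac{1}{9}\right) \left(-6\right) = \frac{2}{3} \approx 0.66667$)
$q{\left(o \right)} = -1 + 2 o^{2}$ ($q{\left(o \right)} = 3 - \left(4 - o^{2} - o o\right) = 3 + \left(\left(o^{2} + o^{2}\right) - 4\right) = 3 + \left(2 o^{2} - 4\right) = 3 + \left(-4 + 2 o^{2}\right) = -1 + 2 o^{2}$)
$Z{\left(x,A \right)} = \frac{A + x}{- \frac{1}{9} + x}$ ($Z{\left(x,A \right)} = \frac{A + x}{x - \left(1 - 2 \left(\frac{2}{3}\right)^{2}\right)} = \frac{A + x}{x + \left(-1 + 2 \cdot \frac{4}{9}\right)} = \frac{A + x}{x + \left(-1 + \frac{8}{9}\right)} = \frac{A + x}{x - \frac{1}{9}} = \frac{A + x}{- \frac{1}{9} + x}$)
$\frac{Z{\left(-312,-45 \right)}}{D} = \frac{9 \frac{1}{-1 + 9 \left(-312\right)} \left(-45 - 312\right)}{56433} = 9 \frac{1}{-1 - 2808} \left(-357\right) \frac{1}{56433} = 9 \frac{1}{-2809} \left(-357\right) \frac{1}{56433} = 9 \left(- \frac{1}{2809}\right) \left(-357\right) \frac{1}{56433} = \frac{3213}{2809} \cdot \frac{1}{56433} = \frac{1071}{52840099}$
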